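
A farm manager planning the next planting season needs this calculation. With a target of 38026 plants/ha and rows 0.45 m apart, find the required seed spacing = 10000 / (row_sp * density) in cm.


spacing = 10000 / (row_sp * density)
        = 10000 / (0.45 * 38026)
        = 10000 / 17111.70
        = 0.58440 m = 58.44 cm


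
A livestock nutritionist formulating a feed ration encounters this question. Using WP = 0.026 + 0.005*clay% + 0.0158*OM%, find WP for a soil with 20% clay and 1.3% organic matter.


WP = 0.026 + 0.005*20 + 0.0158*1.3
   = 0.026 + 0.1000 + 0.0205
   = 0.1465


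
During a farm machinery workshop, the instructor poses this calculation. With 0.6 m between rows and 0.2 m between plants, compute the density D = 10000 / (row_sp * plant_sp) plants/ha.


D = 10000 / (row_sp * plant_sp)
  = 10000 / (0.6 * 0.2)
  = 10000 / 0.1200
  = 83333.33 plants/ha


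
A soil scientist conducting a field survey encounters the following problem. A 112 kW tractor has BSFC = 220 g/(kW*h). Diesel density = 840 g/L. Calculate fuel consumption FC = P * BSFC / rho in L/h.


FC = P * BSFC / rho_fuel
   = 112 * 220 / 840
   = 24640 / 840
   = 29.33 L/h


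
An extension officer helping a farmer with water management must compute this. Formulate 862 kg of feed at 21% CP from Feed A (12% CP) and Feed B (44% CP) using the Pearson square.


parts_A = CP_b - target = 44 - 21 = 23
parts_B = target - CP_a = 21 - 12 = 9
total_parts = 23 + 9 = 32
Feed A = 862 * 23 / 32 = 619.56 kg
Feed B = 862 * 9 / 32 = 242.44 kg

619.56 kg


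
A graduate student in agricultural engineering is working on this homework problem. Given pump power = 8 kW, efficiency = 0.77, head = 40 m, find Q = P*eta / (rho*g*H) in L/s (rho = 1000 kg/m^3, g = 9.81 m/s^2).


Q = (P * 1000 * eta) / (rho * g * H)
  = (8 * 1000 * 0.77) / (1000 * 9.81 * 40)
  = 6160 / 392400
  = 0.01570 m^3/s = 15.70 L/s


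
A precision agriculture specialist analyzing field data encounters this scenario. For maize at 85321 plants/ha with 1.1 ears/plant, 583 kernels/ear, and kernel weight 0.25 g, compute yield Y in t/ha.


Y = density * ears * kernels * kw
  = 85321 * 1.1 * 583 * 0.25 g/ha
  = 13679089.33 g/ha
  = 13679.09 kg/ha = 13.68 t/ha


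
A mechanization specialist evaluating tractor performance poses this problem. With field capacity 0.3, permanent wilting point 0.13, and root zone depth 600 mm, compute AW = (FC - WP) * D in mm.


AW = (FC - WP) * D
   = (0.3 - 0.13) * 600
   = 0.17 * 600
   = 102 mm


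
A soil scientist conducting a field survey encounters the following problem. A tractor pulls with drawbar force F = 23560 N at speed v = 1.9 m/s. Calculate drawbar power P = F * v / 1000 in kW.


P = F * v / 1000
  = 23560 * 1.9 / 1000
  = 44764 / 1000
  = 44.76 kW


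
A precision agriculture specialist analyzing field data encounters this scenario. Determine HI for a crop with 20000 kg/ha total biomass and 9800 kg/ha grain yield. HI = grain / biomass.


HI = grain_yield / biomass
   = 9800 / 20000
   = 0.49


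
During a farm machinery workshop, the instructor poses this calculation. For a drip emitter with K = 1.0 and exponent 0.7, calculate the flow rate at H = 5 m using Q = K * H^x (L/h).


Q = K * H^x
  = 1.0 * 5^0.7
  = 1.0 * 3.0852
  = 3.09 L/h


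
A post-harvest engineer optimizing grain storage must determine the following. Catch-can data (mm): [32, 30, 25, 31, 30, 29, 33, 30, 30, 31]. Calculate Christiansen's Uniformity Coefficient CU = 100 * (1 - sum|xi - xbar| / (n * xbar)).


xbar = 301 / 10 = 30.100
sum|xi - xbar| = 13.200
CU = 100 * (1 - 13.200 / (10 * 30.100))
   = 100 * (1 - 0.0439)
   = 95.61%


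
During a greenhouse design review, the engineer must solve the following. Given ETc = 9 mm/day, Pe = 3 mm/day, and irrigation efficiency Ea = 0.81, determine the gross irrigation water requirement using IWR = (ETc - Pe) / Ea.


IWR = (ETc - Pe) / Ea
    = (9 - 3) / 0.81
    = 6 / 0.81
    = 7.41 mm/day


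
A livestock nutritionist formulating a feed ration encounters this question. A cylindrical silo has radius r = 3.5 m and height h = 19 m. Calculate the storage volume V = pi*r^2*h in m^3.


V = pi * r^2 * h
  = pi * 3.5^2 * 19
  = pi * 12.25 * 19
  = 731.21 m^3


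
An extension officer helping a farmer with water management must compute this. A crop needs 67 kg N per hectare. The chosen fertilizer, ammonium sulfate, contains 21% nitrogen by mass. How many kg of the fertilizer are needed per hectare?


Rate = N_required / (N_content / 100)
     = 67 / (21 / 100)
     = 67 / 0.21
     = 319.05 kg/ha


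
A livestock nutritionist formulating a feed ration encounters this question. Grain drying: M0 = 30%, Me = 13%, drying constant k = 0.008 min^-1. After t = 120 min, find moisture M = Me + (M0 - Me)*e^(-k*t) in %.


M = Me + (M0 - Me) * e^(-k*t)
  = 13 + (30 - 13) * e^(-0.008*120)
  = 13 + 17 * e^(-0.960)
  = 13 + 17 * 0.38289
  = 13 + 6.5092
  = 19.51%


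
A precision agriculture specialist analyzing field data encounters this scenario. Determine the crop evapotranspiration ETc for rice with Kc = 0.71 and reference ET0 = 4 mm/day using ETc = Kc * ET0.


ETc = Kc * ET0
    = 0.71 * 4
    = 2.84 mm/day


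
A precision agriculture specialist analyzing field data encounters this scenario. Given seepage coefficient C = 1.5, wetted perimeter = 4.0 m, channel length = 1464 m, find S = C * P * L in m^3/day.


S = C * P * L
  = 1.5 * 4.0 * 1464
  = 8784 m^3/day


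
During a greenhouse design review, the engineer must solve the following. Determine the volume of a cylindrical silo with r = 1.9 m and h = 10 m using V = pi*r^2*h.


V = pi * r^2 * h
  = pi * 1.9^2 * 10
  = pi * 3.61 * 10
  = 113.41 m^3


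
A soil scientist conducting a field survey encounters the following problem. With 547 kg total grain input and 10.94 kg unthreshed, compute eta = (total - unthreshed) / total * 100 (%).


eta = (total - unthreshed) / total * 100
    = (547 - 10.94) / 547 * 100
    = 536.06 / 547 * 100
    = 98%


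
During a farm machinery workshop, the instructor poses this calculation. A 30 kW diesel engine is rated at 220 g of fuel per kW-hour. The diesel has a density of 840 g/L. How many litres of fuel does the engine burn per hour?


FC = P * BSFC / rho_fuel
   = 30 * 220 / 840
   = 6600 / 840
   = 7.86 L/h


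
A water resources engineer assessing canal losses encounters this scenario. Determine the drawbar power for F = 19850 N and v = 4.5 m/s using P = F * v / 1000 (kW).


P = F * v / 1000
  = 19850 * 4.5 / 1000
  = 89325 / 1000
  = 89.33 kW


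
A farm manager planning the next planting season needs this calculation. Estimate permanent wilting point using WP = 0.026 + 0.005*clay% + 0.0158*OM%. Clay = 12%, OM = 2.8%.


WP = 0.026 + 0.005*12 + 0.0158*2.8
   = 0.026 + 0.0600 + 0.0442
   = 0.1302


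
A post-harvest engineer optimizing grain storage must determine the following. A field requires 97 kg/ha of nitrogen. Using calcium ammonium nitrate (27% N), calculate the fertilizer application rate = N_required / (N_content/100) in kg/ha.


Rate = N_required / (N_content / 100)
     = 97 / (27 / 100)
     = 97 / 0.27
     = 359.26 kg/ha


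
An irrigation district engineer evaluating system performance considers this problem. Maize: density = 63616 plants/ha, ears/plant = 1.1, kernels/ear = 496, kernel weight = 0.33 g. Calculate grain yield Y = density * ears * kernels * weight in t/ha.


Y = density * ears * kernels * kw
  = 63616 * 1.1 * 496 * 0.33 g/ha
  = 11453933.57 g/ha
  = 11453.93 kg/ha = 11.45 t/ha


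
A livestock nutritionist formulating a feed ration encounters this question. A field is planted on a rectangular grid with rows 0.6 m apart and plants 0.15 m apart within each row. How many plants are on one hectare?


D = 10000 / (row_sp * plant_sp)
  = 10000 / (0.6 * 0.15)
  = 10000 / 0.0900
  = 111111.11 plants/ha


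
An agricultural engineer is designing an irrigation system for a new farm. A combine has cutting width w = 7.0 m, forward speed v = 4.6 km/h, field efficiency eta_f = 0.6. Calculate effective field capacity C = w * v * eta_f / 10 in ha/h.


C = w * v * eta_f / 10
  = 7.0 * 4.6 * 0.6 / 10
  = 19.32 / 10
  = 1.93 ha/h


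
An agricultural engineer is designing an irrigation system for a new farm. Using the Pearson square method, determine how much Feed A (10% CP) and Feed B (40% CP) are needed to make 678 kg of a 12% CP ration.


parts_A = CP_b - target = 40 - 12 = 28
parts_B = target - CP_a = 12 - 10 = 2
total_parts = 28 + 2 = 30
Feed A = 678 * 28 / 30 = 632.80 kg
Feed B = 678 * 2 / 30 = 45.20 kg

632.80 kg


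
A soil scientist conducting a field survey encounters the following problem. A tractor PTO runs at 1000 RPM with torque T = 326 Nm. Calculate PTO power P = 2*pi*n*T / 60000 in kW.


P = 2*pi*n*T / 60000
  = 2*pi * 1000 * 326 / 60000
  = 2048318.41 / 60000
  = 34.14 kW


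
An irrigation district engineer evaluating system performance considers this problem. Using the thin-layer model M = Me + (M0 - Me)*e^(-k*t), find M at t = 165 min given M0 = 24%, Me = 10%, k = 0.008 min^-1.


M = Me + (M0 - Me) * e^(-k*t)
  = 10 + (24 - 10) * e^(-0.008*165)
  = 10 + 14 * e^(-1.320)
  = 10 + 14 * 0.26714
  = 10 + 3.7399
  = 13.74%


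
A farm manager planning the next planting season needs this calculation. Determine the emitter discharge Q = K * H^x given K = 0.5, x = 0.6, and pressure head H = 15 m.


Q = K * H^x
  = 0.5 * 15^0.6
  = 0.5 * 5.0776
  = 2.54 L/h


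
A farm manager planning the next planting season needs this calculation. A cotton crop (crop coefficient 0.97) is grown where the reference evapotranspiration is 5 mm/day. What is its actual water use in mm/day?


ETc = Kc * ET0
    = 0.97 * 5
    = 4.85 mm/day


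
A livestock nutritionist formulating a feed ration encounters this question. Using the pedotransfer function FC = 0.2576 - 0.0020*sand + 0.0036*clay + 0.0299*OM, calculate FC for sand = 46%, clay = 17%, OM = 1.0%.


FC = 0.2576 - 0.0020*46 + 0.0036*17 + 0.0299*1.0
   = 0.2576 - 0.0920 + 0.0612 + 0.0299
   = 0.2567


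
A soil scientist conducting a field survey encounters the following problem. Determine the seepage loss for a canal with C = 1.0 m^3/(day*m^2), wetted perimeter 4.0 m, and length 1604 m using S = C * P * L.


S = C * P * L
  = 1.0 * 4.0 * 1604
  = 6416 m^3/day


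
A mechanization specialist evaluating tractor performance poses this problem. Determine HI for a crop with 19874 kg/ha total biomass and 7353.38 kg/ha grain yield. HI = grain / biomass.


HI = grain_yield / biomass
   = 7353.38 / 19874
   = 0.37


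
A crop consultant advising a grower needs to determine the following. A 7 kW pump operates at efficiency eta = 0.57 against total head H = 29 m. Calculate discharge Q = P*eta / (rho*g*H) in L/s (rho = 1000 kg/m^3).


Q = (P * 1000 * eta) / (rho * g * H)
  = (7 * 1000 * 0.57) / (1000 * 9.81 * 29)
  = 3990 / 284490
  = 0.01403 m^3/s = 14.03 L/s


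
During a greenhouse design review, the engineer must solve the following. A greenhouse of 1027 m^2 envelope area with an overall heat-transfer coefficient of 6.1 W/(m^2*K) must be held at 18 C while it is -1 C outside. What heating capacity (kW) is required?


dT = 18 - (-1) = 19 K
Q = U * A * dT
  = 6.1 * 1027 * 19
  = 119029.30 W = 119.03 kW


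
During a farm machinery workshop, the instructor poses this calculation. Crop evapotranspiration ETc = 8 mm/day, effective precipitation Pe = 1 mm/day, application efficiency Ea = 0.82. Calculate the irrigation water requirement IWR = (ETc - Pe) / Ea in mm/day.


IWR = (ETc - Pe) / Ea
    = (8 - 1) / 0.82
    = 7 / 0.82
    = 8.54 mm/day


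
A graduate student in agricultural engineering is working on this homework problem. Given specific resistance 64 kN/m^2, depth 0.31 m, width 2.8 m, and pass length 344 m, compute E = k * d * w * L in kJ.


E = k * d * w * L
  = 64 * 0.31 * 2.8 * 344
  = 19109.89 kJ


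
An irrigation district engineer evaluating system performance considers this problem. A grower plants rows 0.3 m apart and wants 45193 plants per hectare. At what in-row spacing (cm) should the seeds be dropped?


spacing = 10000 / (row_sp * density)
        = 10000 / (0.3 * 45193)
        = 10000 / 13557.90
        = 0.73758 m = 73.76 cm


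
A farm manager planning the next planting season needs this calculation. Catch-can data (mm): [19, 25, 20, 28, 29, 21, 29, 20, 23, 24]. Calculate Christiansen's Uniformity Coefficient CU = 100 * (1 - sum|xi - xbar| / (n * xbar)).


xbar = 238 / 10 = 23.800
sum|xi - xbar| = 32
CU = 100 * (1 - 32 / (10 * 23.800))
   = 100 * (1 - 0.1345)
   = 86.55%


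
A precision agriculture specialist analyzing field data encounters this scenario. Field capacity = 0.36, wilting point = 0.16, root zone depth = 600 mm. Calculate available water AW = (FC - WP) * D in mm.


AW = (FC - WP) * D
   = (0.36 - 0.16) * 600
   = 0.20 * 600
   = 120 mm


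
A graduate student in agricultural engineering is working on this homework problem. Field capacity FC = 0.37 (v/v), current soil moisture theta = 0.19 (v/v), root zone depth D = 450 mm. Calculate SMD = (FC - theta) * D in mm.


SMD = (FC - theta) * D
    = (0.37 - 0.19) * 450
    = 0.180 * 450
    = 81 mm


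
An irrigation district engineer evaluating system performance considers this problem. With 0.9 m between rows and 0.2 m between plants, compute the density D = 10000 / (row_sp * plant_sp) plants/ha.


D = 10000 / (row_sp * plant_sp)
  = 10000 / (0.9 * 0.2)
  = 10000 / 0.1800
  = 55555.56 plants/ha


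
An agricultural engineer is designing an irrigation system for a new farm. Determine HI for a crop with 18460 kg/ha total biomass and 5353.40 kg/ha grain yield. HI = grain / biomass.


HI = grain_yield / biomass
   = 5353.40 / 18460
   = 0.29


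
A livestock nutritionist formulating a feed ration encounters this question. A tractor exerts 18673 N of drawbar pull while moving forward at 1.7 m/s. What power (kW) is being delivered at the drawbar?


P = F * v / 1000
  = 18673 * 1.7 / 1000
  = 31744.10 / 1000
  = 31.74 kW


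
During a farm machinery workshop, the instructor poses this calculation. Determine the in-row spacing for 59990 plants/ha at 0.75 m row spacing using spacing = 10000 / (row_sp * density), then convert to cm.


spacing = 10000 / (row_sp * density)
        = 10000 / (0.75 * 59990)
        = 10000 / 44992.50
        = 0.22226 m = 22.23 cm


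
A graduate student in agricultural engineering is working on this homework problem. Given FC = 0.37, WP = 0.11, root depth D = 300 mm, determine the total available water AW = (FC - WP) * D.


AW = (FC - WP) * D
   = (0.37 - 0.11) * 300
   = 0.26 * 300
   = 78 mm


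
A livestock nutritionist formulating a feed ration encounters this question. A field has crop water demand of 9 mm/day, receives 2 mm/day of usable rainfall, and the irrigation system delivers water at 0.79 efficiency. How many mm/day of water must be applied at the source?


IWR = (ETc - Pe) / Ea
    = (9 - 2) / 0.79
    = 7 / 0.79
    = 8.86 mm/day


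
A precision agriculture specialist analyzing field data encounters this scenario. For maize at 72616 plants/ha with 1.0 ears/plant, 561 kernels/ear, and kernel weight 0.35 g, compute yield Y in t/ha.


Y = density * ears * kernels * kw
  = 72616 * 1.0 * 561 * 0.35 g/ha
  = 14258151.60 g/ha
  = 14258.15 kg/ha = 14.26 t/ha


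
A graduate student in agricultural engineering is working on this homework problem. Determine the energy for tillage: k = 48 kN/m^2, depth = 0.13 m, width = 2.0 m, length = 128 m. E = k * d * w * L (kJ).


E = k * d * w * L
  = 48 * 0.13 * 2.0 * 128
  = 1597.44 kJ


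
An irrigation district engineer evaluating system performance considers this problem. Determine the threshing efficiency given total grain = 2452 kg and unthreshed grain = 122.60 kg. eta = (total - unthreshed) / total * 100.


eta = (total - unthreshed) / total * 100
    = (2452 - 122.60) / 2452 * 100
    = 2329.40 / 2452 * 100
    = 95%


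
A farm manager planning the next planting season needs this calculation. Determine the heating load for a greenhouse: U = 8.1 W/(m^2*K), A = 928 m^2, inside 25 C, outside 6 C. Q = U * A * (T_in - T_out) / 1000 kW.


dT = 25 - (6) = 19 K
Q = U * A * dT
  = 8.1 * 928 * 19
  = 142819.20 W = 142.82 kW


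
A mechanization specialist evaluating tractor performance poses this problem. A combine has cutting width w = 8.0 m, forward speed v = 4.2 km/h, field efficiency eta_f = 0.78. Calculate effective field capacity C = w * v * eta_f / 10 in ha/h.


C = w * v * eta_f / 10
  = 8.0 * 4.2 * 0.78 / 10
  = 26.21 / 10
  = 2.62 ha/h


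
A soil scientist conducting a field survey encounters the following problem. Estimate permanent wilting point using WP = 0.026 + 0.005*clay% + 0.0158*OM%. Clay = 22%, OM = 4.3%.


WP = 0.026 + 0.005*22 + 0.0158*4.3
   = 0.026 + 0.1100 + 0.0679
   = 0.2039


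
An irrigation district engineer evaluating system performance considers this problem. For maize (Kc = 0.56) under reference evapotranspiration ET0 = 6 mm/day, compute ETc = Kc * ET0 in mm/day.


ETc = Kc * ET0
    = 0.56 * 6
    = 3.36 mm/day


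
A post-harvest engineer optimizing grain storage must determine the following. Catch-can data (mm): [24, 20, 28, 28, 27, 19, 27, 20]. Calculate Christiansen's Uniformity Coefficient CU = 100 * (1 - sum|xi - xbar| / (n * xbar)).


xbar = 193 / 8 = 24.125
sum|xi - xbar| = 27
CU = 100 * (1 - 27 / (8 * 24.125))
   = 100 * (1 - 0.1399)
   = 86.01%


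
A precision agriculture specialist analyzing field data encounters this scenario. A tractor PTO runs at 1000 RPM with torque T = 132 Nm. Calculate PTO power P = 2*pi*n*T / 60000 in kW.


P = 2*pi*n*T / 60000
  = 2*pi * 1000 * 132 / 60000
  = 829380.46 / 60000
  = 13.82 kW


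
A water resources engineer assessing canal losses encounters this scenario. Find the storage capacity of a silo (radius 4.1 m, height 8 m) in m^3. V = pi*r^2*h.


V = pi * r^2 * h
  = pi * 4.1^2 * 8
  = pi * 16.81 * 8
  = 422.48 m^3


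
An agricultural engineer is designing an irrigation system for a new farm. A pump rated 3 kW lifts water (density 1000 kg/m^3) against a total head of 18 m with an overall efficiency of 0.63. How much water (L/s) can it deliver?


Q = (P * 1000 * eta) / (rho * g * H)
  = (3 * 1000 * 0.63) / (1000 * 9.81 * 18)
  = 1890 / 176580
  = 0.01070 m^3/s = 10.70 L/s


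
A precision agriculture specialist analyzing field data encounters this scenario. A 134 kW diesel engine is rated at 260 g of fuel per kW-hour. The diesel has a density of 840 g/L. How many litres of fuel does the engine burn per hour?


FC = P * BSFC / rho_fuel
   = 134 * 260 / 840
   = 34840 / 840
   = 41.48 L/h


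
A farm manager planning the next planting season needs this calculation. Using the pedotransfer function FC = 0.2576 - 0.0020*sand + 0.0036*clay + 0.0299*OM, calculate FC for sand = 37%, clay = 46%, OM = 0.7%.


FC = 0.2576 - 0.0020*37 + 0.0036*46 + 0.0299*0.7
   = 0.2576 - 0.0740 + 0.1656 + 0.0209
   = 0.3701


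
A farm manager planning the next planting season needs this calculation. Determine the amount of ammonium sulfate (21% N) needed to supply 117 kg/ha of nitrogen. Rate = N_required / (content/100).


Rate = N_required / (N_content / 100)
     = 117 / (21 / 100)
     = 117 / 0.21
     = 557.14 kg/ha


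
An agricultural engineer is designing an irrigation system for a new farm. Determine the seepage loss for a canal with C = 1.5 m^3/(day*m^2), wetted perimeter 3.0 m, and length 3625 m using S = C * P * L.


S = C * P * L
  = 1.5 * 3.0 * 3625
  = 16312.50 m^3/day


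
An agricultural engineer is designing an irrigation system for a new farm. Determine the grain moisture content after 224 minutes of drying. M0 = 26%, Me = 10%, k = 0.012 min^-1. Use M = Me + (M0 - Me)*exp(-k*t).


M = Me + (M0 - Me) * e^(-k*t)
  = 10 + (26 - 10) * e^(-0.012*224)
  = 10 + 16 * e^(-2.688)
  = 10 + 16 * 0.06802
  = 10 + 1.0883
  = 11.09%


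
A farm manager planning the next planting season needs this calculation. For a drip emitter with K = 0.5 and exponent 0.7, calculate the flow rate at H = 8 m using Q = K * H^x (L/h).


Q = K * H^x
  = 0.5 * 8^0.7
  = 0.5 * 4.2871
  = 2.14 L/h


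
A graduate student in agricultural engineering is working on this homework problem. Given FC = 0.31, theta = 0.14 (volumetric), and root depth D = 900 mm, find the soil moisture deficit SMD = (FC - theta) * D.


SMD = (FC - theta) * D
    = (0.31 - 0.14) * 900
    = 0.170 * 900
    = 153 mm


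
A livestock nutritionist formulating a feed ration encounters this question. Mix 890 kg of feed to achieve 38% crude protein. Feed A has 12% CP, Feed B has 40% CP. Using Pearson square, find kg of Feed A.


parts_A = CP_b - target = 40 - 38 = 2
parts_B = target - CP_a = 38 - 12 = 26
total_parts = 2 + 26 = 28
Feed A = 890 * 2 / 28 = 63.57 kg
Feed B = 890 * 26 / 28 = 826.43 kg

63.57 kg


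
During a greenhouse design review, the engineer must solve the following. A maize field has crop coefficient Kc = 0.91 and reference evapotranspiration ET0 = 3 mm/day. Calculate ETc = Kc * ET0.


ETc = Kc * ET0
    = 0.91 * 3
    = 2.73 mm/day


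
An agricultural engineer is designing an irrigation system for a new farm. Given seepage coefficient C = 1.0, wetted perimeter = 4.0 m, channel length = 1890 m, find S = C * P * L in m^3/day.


S = C * P * L
  = 1.0 * 4.0 * 1890
  = 7560 m^3/day


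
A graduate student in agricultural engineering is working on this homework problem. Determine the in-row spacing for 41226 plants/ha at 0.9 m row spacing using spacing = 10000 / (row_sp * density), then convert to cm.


spacing = 10000 / (row_sp * density)
        = 10000 / (0.9 * 41226)
        = 10000 / 37103.40
        = 0.26952 m = 26.95 cm


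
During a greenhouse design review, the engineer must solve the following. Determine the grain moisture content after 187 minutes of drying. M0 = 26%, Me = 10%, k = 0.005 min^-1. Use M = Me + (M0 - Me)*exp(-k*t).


M = Me + (M0 - Me) * e^(-k*t)
  = 10 + (26 - 10) * e^(-0.005*187)
  = 10 + 16 * e^(-0.935)
  = 10 + 16 * 0.39259
  = 10 + 6.2814
  = 16.28%


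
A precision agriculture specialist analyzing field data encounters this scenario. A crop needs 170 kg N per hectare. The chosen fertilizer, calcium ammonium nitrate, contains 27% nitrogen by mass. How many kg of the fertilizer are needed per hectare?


Rate = N_required / (N_content / 100)
     = 170 / (27 / 100)
     = 170 / 0.27
     = 629.63 kg/ha


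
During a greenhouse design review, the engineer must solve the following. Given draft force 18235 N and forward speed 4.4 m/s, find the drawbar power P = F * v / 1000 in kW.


P = F * v / 1000
  = 18235 * 4.4 / 1000
  = 80234 / 1000
  = 80.23 kW


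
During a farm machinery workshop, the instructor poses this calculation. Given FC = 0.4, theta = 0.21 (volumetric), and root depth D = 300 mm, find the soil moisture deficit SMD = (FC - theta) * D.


SMD = (FC - theta) * D
    = (0.4 - 0.21) * 300
    = 0.190 * 300
    = 57 mm


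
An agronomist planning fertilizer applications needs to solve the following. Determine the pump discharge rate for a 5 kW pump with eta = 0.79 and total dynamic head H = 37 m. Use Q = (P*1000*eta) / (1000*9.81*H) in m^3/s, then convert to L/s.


Q = (P * 1000 * eta) / (rho * g * H)
  = (5 * 1000 * 0.79) / (1000 * 9.81 * 37)
  = 3950 / 362970
  = 0.01088 m^3/s = 10.88 L/s


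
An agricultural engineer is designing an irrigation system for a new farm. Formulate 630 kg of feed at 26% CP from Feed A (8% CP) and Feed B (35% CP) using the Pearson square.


parts_A = CP_b - target = 35 - 26 = 9
parts_B = target - CP_a = 26 - 8 = 18
total_parts = 9 + 18 = 27
Feed A = 630 * 9 / 27 = 210 kg
Feed B = 630 * 18 / 27 = 420 kg

210 kg


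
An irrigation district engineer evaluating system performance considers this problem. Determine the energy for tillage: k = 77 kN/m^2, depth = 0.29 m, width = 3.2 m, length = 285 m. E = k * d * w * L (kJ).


E = k * d * w * L
  = 77 * 0.29 * 3.2 * 285
  = 20364.96 kJ


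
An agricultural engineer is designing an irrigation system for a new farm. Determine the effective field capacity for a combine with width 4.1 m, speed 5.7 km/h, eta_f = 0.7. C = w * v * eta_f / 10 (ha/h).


C = w * v * eta_f / 10
  = 4.1 * 5.7 * 0.7 / 10
  = 16.36 / 10
  = 1.64 ha/h


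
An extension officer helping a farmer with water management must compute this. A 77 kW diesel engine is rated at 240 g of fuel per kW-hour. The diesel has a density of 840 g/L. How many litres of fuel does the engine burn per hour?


FC = P * BSFC / rho_fuel
   = 77 * 240 / 840
   = 18480 / 840
   = 22 L/h


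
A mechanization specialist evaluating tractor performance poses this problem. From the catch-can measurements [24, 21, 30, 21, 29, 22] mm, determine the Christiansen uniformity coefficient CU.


xbar = 147 / 6 = 24.500
sum|xi - xbar| = 20
CU = 100 * (1 - 20 / (6 * 24.500))
   = 100 * (1 - 0.1361)
   = 86.39%


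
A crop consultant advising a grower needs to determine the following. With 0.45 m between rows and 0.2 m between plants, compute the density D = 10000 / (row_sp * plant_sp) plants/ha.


D = 10000 / (row_sp * plant_sp)
  = 10000 / (0.45 * 0.2)
  = 10000 / 0.0900
  = 111111.11 plants/ha


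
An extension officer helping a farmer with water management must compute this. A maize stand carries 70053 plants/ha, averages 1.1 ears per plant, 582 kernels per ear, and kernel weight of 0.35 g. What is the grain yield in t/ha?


Y = density * ears * kernels * kw
  = 70053 * 1.1 * 582 * 0.35 g/ha
  = 15696775.71 g/ha
  = 15696.78 kg/ha = 15.70 t/ha


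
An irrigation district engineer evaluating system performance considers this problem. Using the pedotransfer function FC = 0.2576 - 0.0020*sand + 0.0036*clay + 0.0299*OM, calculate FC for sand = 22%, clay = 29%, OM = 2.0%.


FC = 0.2576 - 0.0020*22 + 0.0036*29 + 0.0299*2.0
   = 0.2576 - 0.0440 + 0.1044 + 0.0598
   = 0.3778


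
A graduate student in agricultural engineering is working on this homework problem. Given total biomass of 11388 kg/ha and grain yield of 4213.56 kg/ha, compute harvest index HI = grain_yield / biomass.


HI = grain_yield / biomass
   = 4213.56 / 11388
   = 0.37


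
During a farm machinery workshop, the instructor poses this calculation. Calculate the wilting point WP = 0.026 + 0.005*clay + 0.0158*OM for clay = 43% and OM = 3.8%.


WP = 0.026 + 0.005*43 + 0.0158*3.8
   = 0.026 + 0.2150 + 0.0600
   = 0.3010


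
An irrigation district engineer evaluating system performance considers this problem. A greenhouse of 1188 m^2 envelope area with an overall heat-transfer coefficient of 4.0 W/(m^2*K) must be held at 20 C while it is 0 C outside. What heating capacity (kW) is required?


dT = 20 - (0) = 20 K
Q = U * A * dT
  = 4.0 * 1188 * 20
  = 95040 W = 95.04 kW


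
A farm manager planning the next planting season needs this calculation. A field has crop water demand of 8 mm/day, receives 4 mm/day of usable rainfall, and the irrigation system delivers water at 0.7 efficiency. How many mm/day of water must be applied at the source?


IWR = (ETc - Pe) / Ea
    = (8 - 4) / 0.7
    = 4 / 0.7
    = 5.71 mm/day


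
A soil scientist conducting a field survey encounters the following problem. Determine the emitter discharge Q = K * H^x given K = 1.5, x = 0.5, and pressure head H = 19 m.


Q = K * H^x
  = 1.5 * 19^0.5
  = 1.5 * 4.3589
  = 6.54 L/h


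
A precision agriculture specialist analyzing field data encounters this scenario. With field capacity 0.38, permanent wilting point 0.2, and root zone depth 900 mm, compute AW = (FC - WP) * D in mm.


AW = (FC - WP) * D
   = (0.38 - 0.2) * 900
   = 0.18 * 900
   = 162 mm


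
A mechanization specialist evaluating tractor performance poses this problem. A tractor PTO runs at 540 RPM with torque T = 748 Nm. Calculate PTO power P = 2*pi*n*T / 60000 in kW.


P = 2*pi*n*T / 60000
  = 2*pi * 540 * 748 / 60000
  = 2537904.21 / 60000
  = 42.30 kW


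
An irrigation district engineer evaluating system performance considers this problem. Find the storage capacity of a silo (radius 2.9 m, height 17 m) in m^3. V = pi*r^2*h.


V = pi * r^2 * h
  = pi * 2.9^2 * 17
  = pi * 8.41 * 17
  = 449.15 m^3


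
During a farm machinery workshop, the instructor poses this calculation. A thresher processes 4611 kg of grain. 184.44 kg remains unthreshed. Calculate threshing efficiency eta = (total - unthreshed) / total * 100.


eta = (total - unthreshed) / total * 100
    = (4611 - 184.44) / 4611 * 100
    = 4426.56 / 4611 * 100
    = 96%


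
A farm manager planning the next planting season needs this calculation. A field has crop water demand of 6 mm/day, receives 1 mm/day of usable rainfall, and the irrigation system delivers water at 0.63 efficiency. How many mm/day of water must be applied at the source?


IWR = (ETc - Pe) / Ea
    = (6 - 1) / 0.63
    = 5 / 0.63
    = 7.94 mm/day


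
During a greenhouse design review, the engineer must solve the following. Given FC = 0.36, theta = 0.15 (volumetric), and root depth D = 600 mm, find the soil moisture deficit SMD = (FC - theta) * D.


SMD = (FC - theta) * D
    = (0.36 - 0.15) * 600
    = 0.210 * 600
    = 126 mm


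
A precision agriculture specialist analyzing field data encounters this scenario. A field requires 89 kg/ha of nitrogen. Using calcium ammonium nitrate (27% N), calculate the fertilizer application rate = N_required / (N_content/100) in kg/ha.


Rate = N_required / (N_content / 100)
     = 89 / (27 / 100)
     = 89 / 0.27
     = 329.63 kg/ha


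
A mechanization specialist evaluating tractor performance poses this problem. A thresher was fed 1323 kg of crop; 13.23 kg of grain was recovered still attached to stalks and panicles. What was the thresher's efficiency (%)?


eta = (total - unthreshed) / total * 100
    = (1323 - 13.23) / 1323 * 100
    = 1309.77 / 1323 * 100
    = 99%


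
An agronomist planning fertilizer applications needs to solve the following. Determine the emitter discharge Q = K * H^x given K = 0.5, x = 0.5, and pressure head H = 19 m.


Q = K * H^x
  = 0.5 * 19^0.5
  = 0.5 * 4.3589
  = 2.18 L/h


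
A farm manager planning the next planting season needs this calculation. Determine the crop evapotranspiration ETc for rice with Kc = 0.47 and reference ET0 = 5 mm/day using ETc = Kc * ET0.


ETc = Kc * ET0
    = 0.47 * 5
    = 2.35 mm/day


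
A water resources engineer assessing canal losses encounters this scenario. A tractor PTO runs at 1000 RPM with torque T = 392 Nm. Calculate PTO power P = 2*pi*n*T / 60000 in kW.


P = 2*pi*n*T / 60000
  = 2*pi * 1000 * 392 / 60000
  = 2463008.64 / 60000
  = 41.05 kW


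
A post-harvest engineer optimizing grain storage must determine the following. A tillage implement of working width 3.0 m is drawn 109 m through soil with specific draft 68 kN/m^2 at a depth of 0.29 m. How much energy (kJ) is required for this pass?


E = k * d * w * L
  = 68 * 0.29 * 3.0 * 109
  = 6448.44 kJ


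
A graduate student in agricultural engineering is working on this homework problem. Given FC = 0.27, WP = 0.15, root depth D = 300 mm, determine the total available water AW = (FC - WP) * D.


AW = (FC - WP) * D
   = (0.27 - 0.15) * 300
   = 0.12 * 300
   = 36 mm


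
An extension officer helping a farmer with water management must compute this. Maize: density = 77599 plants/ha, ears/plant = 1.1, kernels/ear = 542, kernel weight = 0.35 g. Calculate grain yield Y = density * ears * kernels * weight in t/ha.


Y = density * ears * kernels * kw
  = 77599 * 1.1 * 542 * 0.35 g/ha
  = 16192583.33 g/ha
  = 16192.58 kg/ha = 16.19 t/ha


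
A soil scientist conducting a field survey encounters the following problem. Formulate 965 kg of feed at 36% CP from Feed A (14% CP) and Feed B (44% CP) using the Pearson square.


parts_A = CP_b - target = 44 - 36 = 8
parts_B = target - CP_a = 36 - 14 = 22
total_parts = 8 + 22 = 30
Feed A = 965 * 8 / 30 = 257.33 kg
Feed B = 965 * 22 / 30 = 707.67 kg

257.33 kg


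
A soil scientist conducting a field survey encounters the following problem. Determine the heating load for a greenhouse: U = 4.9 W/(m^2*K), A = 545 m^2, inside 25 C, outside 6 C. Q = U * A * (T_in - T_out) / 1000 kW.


dT = 25 - (6) = 19 K
Q = U * A * dT
  = 4.9 * 545 * 19
  = 50739.50 W = 50.74 kW


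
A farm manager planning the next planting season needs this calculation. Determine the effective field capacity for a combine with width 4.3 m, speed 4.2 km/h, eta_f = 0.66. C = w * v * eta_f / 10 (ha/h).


C = w * v * eta_f / 10
  = 4.3 * 4.2 * 0.66 / 10
  = 11.92 / 10
  = 1.19 ha/h


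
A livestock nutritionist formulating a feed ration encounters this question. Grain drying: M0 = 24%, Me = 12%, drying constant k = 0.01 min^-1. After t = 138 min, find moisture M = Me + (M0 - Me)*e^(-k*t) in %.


M = Me + (M0 - Me) * e^(-k*t)
  = 12 + (24 - 12) * e^(-0.01*138)
  = 12 + 12 * e^(-1.380)
  = 12 + 12 * 0.25158
  = 12 + 3.0189
  = 15.02%


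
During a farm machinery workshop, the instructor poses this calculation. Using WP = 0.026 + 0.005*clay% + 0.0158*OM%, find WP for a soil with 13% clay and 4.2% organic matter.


WP = 0.026 + 0.005*13 + 0.0158*4.2
   = 0.026 + 0.0650 + 0.0664
   = 0.1574


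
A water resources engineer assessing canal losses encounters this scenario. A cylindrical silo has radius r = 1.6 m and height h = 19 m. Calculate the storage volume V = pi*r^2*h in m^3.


V = pi * r^2 * h
  = pi * 1.6^2 * 19
  = pi * 2.56 * 19
  = 152.81 m^3


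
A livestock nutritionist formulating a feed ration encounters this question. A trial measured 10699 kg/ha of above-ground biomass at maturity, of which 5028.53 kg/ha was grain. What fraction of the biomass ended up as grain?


HI = grain_yield / biomass
   = 5028.53 / 10699
   = 0.47


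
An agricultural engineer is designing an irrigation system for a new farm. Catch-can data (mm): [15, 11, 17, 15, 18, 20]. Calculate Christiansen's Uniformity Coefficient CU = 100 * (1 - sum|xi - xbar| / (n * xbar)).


xbar = 96 / 6 = 16
sum|xi - xbar| = 14
CU = 100 * (1 - 14 / (6 * 16))
   = 100 * (1 - 0.1458)
   = 85.42%


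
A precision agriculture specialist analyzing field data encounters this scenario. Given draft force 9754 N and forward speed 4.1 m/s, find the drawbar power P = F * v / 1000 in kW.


P = F * v / 1000
  = 9754 * 4.1 / 1000
  = 39991.40 / 1000
  = 39.99 kW


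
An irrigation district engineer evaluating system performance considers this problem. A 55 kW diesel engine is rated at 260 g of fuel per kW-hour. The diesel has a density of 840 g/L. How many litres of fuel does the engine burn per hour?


FC = P * BSFC / rho_fuel
   = 55 * 260 / 840
   = 14300 / 840
   = 17.02 L/h


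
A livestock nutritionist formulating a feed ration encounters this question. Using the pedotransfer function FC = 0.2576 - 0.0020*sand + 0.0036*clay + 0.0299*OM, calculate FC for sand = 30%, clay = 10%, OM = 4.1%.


FC = 0.2576 - 0.0020*30 + 0.0036*10 + 0.0299*4.1
   = 0.2576 - 0.0600 + 0.0360 + 0.1226
   = 0.3562


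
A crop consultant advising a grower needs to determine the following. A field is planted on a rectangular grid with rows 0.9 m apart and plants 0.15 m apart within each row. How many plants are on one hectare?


D = 10000 / (row_sp * plant_sp)
  = 10000 / (0.9 * 0.15)
  = 10000 / 0.1350
  = 74074.07 plants/ha


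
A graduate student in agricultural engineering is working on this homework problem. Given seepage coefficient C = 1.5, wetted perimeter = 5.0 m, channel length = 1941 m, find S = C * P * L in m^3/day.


S = C * P * L
  = 1.5 * 5.0 * 1941
  = 14557.50 m^3/day


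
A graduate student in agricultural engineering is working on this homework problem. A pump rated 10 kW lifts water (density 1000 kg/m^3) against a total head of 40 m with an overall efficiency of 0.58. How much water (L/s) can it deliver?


Q = (P * 1000 * eta) / (rho * g * H)
  = (10 * 1000 * 0.58) / (1000 * 9.81 * 40)
  = 5800 / 392400
  = 0.01478 m^3/s = 14.78 L/s


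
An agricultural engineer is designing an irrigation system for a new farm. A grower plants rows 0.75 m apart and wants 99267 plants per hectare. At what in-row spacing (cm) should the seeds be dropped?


spacing = 10000 / (row_sp * density)
        = 10000 / (0.75 * 99267)
        = 10000 / 74450.25
        = 0.13432 m = 13.43 cm


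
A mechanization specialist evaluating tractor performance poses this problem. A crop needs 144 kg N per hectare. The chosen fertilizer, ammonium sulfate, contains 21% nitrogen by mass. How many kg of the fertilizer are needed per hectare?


Rate = N_required / (N_content / 100)
     = 144 / (21 / 100)
     = 144 / 0.21
     = 685.71 kg/ha


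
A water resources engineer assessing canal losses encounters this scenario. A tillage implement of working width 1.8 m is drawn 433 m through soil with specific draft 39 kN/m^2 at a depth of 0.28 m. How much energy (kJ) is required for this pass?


E = k * d * w * L
  = 39 * 0.28 * 1.8 * 433
  = 8511.05 kJ


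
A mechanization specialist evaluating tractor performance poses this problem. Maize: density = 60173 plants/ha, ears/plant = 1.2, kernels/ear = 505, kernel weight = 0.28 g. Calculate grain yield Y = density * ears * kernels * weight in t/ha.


Y = density * ears * kernels * kw
  = 60173 * 1.2 * 505 * 0.28 g/ha
  = 10210154.64 g/ha
  = 10210.15 kg/ha = 10.21 t/ha


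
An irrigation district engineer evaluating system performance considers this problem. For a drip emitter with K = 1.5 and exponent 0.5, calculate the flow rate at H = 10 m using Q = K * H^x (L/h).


Q = K * H^x
  = 1.5 * 10^0.5
  = 1.5 * 3.1623
  = 4.74 L/h


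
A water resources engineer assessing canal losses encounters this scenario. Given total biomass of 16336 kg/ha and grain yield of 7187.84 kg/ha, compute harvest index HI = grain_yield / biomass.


HI = grain_yield / biomass
   = 7187.84 / 16336
   = 0.44


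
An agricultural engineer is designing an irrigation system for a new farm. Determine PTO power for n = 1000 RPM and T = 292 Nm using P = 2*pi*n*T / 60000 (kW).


P = 2*pi*n*T / 60000
  = 2*pi * 1000 * 292 / 60000
  = 1834690.11 / 60000
  = 30.58 kW


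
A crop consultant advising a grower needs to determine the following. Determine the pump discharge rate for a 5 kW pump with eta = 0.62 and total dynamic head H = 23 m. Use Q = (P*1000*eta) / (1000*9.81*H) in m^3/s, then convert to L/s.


Q = (P * 1000 * eta) / (rho * g * H)
  = (5 * 1000 * 0.62) / (1000 * 9.81 * 23)
  = 3100 / 225630
  = 0.01374 m^3/s = 13.74 L/s


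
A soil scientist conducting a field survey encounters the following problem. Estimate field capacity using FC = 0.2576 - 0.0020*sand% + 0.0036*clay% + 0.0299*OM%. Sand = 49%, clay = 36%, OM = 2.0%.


FC = 0.2576 - 0.0020*49 + 0.0036*36 + 0.0299*2.0
   = 0.2576 - 0.0980 + 0.1296 + 0.0598
   = 0.3490


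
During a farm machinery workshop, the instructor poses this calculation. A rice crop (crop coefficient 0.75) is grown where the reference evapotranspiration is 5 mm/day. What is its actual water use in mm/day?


ETc = Kc * ET0
    = 0.75 * 5
    = 3.75 mm/day


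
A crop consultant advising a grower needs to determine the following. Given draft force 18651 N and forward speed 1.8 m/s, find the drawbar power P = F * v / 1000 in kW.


P = F * v / 1000
  = 18651 * 1.8 / 1000
  = 33571.80 / 1000
  = 33.57 kW


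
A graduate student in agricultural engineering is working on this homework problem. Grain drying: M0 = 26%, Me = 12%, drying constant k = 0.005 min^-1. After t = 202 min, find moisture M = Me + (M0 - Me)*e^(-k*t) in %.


M = Me + (M0 - Me) * e^(-k*t)
  = 12 + (26 - 12) * e^(-0.005*202)
  = 12 + 14 * e^(-1.010)
  = 12 + 14 * 0.36422
  = 12 + 5.0991
  = 17.10%
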